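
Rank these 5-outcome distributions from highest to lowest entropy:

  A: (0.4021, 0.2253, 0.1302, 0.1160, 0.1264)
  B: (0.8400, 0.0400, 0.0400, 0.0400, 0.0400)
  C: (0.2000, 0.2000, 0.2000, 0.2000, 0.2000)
C > A > B

Key insight: Entropy is maximized by uniform distributions and minimized by concentrated distributions.

- Uniform distributions have maximum entropy log₂(5) = 2.3219 bits
- The more "peaked" or concentrated a distribution, the lower its entropy

Entropies:
  H(A) = 2.1336 bits
  H(B) = 0.9543 bits
  H(C) = 2.3219 bits

Ranking: C > A > B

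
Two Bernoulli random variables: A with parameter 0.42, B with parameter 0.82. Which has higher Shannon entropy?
A

For binary distributions, entropy is maximized at p=0.5 and decreases as p moves toward 0 or 1.

H(A) = H(0.42) = 0.9815 bits
H(B) = H(0.82) = 0.6801 bits

Distribution A (p=0.42) is closer to uniform (p=0.5), so it has higher entropy.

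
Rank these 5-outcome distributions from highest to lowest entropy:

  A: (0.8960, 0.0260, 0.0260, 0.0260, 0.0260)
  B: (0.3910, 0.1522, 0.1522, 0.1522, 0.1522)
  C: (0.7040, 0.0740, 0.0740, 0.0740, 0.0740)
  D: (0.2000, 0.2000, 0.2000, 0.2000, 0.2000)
D > B > C > A

Key insight: Entropy is maximized by uniform distributions and minimized by concentrated distributions.

Entropies:
  H(A) = 0.6895 bits
  H(B) = 2.1834 bits
  H(C) = 1.4683 bits
  H(D) = 2.3219 bits

Ranking: D > B > C > A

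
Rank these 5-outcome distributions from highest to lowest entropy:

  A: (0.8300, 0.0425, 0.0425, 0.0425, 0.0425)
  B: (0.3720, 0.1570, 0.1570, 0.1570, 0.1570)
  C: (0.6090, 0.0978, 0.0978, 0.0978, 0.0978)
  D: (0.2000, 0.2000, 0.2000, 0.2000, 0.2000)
D > B > C > A

Key insight: Entropy is maximized by uniform distributions and minimized by concentrated distributions.

Entropies:
  H(A) = 0.9977 bits
  H(B) = 2.2082 bits
  H(C) = 1.7474 bits
  H(D) = 2.3219 bits

Ranking: D > B > C > A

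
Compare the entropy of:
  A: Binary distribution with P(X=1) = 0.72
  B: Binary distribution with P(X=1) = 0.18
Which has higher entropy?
A

For binary distributions, entropy is maximized at p=0.5 and decreases as p moves toward 0 or 1.

H(A) = H(0.72) = 0.8555 bits
H(B) = H(0.18) = 0.6801 bits

Distribution A (p=0.72) is closer to uniform (p=0.5), so it has higher entropy.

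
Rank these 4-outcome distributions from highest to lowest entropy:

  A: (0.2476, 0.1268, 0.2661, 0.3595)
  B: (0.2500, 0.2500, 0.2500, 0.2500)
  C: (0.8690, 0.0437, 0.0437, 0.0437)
B > A > C

Key insight: Entropy is maximized by uniform distributions and minimized by concentrated distributions.

- Uniform distributions have maximum entropy log₂(4) = 2.0000 bits
- The more "peaked" or concentrated a distribution, the lower its entropy

Entropies:
  H(A) = 1.9152 bits
  H(B) = 2.0000 bits
  H(C) = 0.7678 bits

Ranking: B > A > C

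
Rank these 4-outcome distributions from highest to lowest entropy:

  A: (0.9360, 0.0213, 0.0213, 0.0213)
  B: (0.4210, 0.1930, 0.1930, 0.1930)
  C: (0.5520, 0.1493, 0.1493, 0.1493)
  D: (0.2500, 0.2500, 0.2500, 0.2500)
D > B > C > A

Key insight: Entropy is maximized by uniform distributions and minimized by concentrated distributions.

Entropies:
  H(A) = 0.4446 bits
  H(B) = 1.8996 bits
  H(C) = 1.7022 bits
  H(D) = 2.0000 bits

Ranking: D > B > C > A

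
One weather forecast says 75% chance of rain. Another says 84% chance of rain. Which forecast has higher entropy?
75% forecast

Treat each forecast as a Bernoulli distribution. Binary entropy is maximized at p=0.5 and falls off symmetrically toward 0 or 1. The 75% forecast is closer to 50%, so it is more uncertain. H(75%) ≈ 0.811 bits, H(84%) ≈ 0.634 bits.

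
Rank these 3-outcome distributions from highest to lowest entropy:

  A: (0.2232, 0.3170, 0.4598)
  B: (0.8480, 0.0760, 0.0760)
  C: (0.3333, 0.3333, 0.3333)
C > A > B

Key insight: Entropy is maximized by uniform distributions and minimized by concentrated distributions.

- Uniform distributions have maximum entropy log₂(3) = 1.5850 bits
- The more "peaked" or concentrated a distribution, the lower its entropy

Entropies:
  H(A) = 1.5237 bits
  H(B) = 0.7668 bits
  H(C) = 1.5850 bits

Ranking: C > A > B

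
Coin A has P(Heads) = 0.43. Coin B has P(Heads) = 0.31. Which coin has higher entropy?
A

For binary distributions, entropy is maximized at p=0.5 and decreases as p moves toward 0 or 1.

H(A) = H(0.43) = 0.9858 bits
H(B) = H(0.31) = 0.8932 bits

Distribution A (p=0.43) is closer to uniform (p=0.5), so it has higher entropy.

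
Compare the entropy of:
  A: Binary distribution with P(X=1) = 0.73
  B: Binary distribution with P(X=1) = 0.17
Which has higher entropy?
A

For binary distributions, entropy is maximized at p=0.5 and decreases as p moves toward 0 or 1.

H(A) = H(0.73) = 0.8415 bits
H(B) = H(0.17) = 0.6577 bits

Distribution A (p=0.73) is closer to uniform (p=0.5), so it has higher entropy.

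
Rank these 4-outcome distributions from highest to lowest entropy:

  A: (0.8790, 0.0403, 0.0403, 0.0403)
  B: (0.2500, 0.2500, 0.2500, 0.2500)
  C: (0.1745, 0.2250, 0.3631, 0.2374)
B > C > A

Key insight: Entropy is maximized by uniform distributions and minimized by concentrated distributions.

- Uniform distributions have maximum entropy log₂(4) = 2.0000 bits
- The more "peaked" or concentrated a distribution, the lower its entropy

Entropies:
  H(A) = 0.7240 bits
  H(B) = 2.0000 bits
  H(C) = 1.9469 bits

Ranking: B > C > A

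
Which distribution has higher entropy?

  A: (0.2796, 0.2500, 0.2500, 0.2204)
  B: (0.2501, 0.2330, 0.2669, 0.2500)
B

Both distributions are close to uniform, making this a harder comparison.

H(A) = 1.9949 bits
H(B) = 1.9983 bits

The distribution closer to uniform has higher entropy.
Answer: B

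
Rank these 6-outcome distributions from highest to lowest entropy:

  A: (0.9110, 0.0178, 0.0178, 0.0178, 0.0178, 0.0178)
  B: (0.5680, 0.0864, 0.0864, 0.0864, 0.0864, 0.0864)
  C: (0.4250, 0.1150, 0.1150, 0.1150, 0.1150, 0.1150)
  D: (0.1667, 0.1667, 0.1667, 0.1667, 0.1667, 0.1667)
D > C > B > A

Key insight: Entropy is maximized by uniform distributions and minimized by concentrated distributions.

Entropies:
  H(A) = 0.6398 bits
  H(B) = 1.9897 bits
  H(C) = 2.3188 bits
  H(D) = 2.5850 bits

Ranking: D > C > B > A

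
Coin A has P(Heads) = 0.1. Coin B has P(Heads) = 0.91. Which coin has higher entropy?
A

For binary distributions, entropy is maximized at p=0.5 and decreases as p moves toward 0 or 1.

H(A) = H(0.1) = 0.4690 bits
H(B) = H(0.91) = 0.4365 bits

Distribution A (p=0.1) is closer to uniform (p=0.5), so it has higher entropy.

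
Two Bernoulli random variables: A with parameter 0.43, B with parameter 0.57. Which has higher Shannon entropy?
Equal

For binary distributions, entropy is maximized at p=0.5 and decreases as p moves toward 0 or 1.

H(A) = H(0.43) = 0.9858 bits
H(B) = H(0.57) = 0.9858 bits

Both distributions are equally far from uniform (|0.43-0.5| = |0.57-0.5|), so they have the same entropy.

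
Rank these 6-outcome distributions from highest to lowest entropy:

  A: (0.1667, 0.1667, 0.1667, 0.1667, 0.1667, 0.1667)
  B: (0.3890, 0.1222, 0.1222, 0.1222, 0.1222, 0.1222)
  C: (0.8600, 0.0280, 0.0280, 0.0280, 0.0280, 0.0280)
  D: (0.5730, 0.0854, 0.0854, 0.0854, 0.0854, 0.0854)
A > B > D > C

Key insight: Entropy is maximized by uniform distributions and minimized by concentrated distributions.

Entropies:
  H(A) = 2.5850 bits
  H(B) = 2.3828 bits
  H(C) = 0.9093 bits
  H(D) = 1.9760 bits

Ranking: A > B > D > C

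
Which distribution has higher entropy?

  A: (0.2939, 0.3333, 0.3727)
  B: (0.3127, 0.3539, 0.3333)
B

Both distributions are close to uniform, making this a harder comparison.

H(A) = 1.5782 bits
H(B) = 1.5831 bits

The distribution closer to uniform has higher entropy.
Answer: B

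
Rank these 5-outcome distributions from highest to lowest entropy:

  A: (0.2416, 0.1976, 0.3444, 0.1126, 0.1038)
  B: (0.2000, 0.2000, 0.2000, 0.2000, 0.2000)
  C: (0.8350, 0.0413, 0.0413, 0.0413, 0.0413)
B > A > C

Key insight: Entropy is maximized by uniform distributions and minimized by concentrated distributions.

- Uniform distributions have maximum entropy log₂(5) = 2.3219 bits
- The more "peaked" or concentrated a distribution, the lower its entropy

Entropies:
  H(A) = 2.1810 bits
  H(B) = 2.3219 bits
  H(C) = 0.9761 bits

Ranking: B > A > C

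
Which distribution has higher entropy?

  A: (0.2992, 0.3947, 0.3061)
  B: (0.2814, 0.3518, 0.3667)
B

Both distributions are close to uniform, making this a harder comparison.

H(A) = 1.5730 bits
H(B) = 1.5757 bits

The distribution closer to uniform has higher entropy.
Answer: B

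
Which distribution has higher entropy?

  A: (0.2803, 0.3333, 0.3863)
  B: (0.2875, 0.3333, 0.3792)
B

Both distributions are close to uniform, making this a harder comparison.

H(A) = 1.5727 bits
H(B) = 1.5758 bits

The distribution closer to uniform has higher entropy.
Answer: B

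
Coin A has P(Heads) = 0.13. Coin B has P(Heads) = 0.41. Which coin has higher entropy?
B

For binary distributions, entropy is maximized at p=0.5 and decreases as p moves toward 0 or 1.

H(A) = H(0.13) = 0.5574 bits
H(B) = H(0.41) = 0.9765 bits

Distribution B (p=0.41) is closer to uniform (p=0.5), so it has higher entropy.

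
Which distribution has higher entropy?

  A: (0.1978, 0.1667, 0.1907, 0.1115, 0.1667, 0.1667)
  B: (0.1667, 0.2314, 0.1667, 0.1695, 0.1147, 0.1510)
A

Both distributions are close to uniform, making this a harder comparison.

H(A) = 2.5637 bits
H(B) = 2.5545 bits

The distribution closer to uniform has higher entropy.
Answer: A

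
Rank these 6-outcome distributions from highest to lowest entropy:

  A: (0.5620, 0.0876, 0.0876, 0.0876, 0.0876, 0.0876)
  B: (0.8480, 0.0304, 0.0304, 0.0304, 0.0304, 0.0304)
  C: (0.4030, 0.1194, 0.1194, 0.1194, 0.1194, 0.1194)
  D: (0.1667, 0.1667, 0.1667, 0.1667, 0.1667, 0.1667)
D > C > A > B

Key insight: Entropy is maximized by uniform distributions and minimized by concentrated distributions.

Entropies:
  H(A) = 2.0059 bits
  H(B) = 0.9678 bits
  H(C) = 2.3589 bits
  H(D) = 2.5850 bits

Ranking: D > C > A > B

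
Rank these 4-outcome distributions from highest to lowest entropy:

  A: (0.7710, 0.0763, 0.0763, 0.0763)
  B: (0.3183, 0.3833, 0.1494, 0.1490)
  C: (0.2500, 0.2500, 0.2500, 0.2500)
C > B > A

Key insight: Entropy is maximized by uniform distributions and minimized by concentrated distributions.

- Uniform distributions have maximum entropy log₂(4) = 2.0000 bits
- The more "peaked" or concentrated a distribution, the lower its entropy

Entropies:
  H(A) = 1.1392 bits
  H(B) = 1.8749 bits
  H(C) = 2.0000 bits

Ranking: C > B > A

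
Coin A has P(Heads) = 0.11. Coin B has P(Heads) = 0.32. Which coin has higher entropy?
B

For binary distributions, entropy is maximized at p=0.5 and decreases as p moves toward 0 or 1.

H(A) = H(0.11) = 0.4999 bits
H(B) = H(0.32) = 0.9044 bits

Distribution B (p=0.32) is closer to uniform (p=0.5), so it has higher entropy.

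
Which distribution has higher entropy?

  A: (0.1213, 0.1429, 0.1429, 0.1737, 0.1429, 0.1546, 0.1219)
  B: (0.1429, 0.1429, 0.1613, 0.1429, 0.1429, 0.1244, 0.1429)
B

Both distributions are close to uniform, making this a harder comparison.

H(A) = 2.7974 bits
H(B) = 2.8039 bits

The distribution closer to uniform has higher entropy.
Answer: B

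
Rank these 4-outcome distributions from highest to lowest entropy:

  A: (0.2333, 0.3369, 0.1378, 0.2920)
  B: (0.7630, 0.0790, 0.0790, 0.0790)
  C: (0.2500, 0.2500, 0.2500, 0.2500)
C > A > B

Key insight: Entropy is maximized by uniform distributions and minimized by concentrated distributions.

- Uniform distributions have maximum entropy log₂(4) = 2.0000 bits
- The more "peaked" or concentrated a distribution, the lower its entropy

Entropies:
  H(A) = 1.9312 bits
  H(B) = 1.1657 bits
  H(C) = 2.0000 bits

Ranking: C > A > B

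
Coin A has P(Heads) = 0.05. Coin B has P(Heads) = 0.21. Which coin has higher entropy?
B

For binary distributions, entropy is maximized at p=0.5 and decreases as p moves toward 0 or 1.

H(A) = H(0.05) = 0.2864 bits
H(B) = H(0.21) = 0.7415 bits

Distribution B (p=0.21) is closer to uniform (p=0.5), so it has higher entropy.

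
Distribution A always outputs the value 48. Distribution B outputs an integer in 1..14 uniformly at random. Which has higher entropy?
B

A is deterministic, so H(A) = 0. B is uniform over 14 outcomes, so H(B) = log₂(14) = 3.807 bits. Any distribution with genuine randomness has higher entropy than a deterministic one.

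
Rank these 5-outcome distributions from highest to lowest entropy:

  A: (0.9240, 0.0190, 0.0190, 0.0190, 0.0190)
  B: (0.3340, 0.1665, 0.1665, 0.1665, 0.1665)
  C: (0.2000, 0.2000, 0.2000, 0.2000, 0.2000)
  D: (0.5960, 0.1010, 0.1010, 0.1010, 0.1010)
C > B > D > A

Key insight: Entropy is maximized by uniform distributions and minimized by concentrated distributions.

Entropies:
  H(A) = 0.5399 bits
  H(B) = 2.2510 bits
  H(C) = 2.3219 bits
  H(D) = 1.7812 bits

Ranking: C > B > D > A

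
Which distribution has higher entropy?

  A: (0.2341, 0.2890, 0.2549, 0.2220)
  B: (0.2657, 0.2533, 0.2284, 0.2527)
B

Both distributions are close to uniform, making this a harder comparison.

H(A) = 1.9926 bits
H(B) = 1.9979 bits

The distribution closer to uniform has higher entropy.
Answer: B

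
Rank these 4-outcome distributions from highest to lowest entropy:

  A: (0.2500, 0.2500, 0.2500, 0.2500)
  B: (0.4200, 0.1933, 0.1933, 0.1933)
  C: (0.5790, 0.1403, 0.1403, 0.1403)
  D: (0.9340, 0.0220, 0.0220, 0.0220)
A > B > C > D

Key insight: Entropy is maximized by uniform distributions and minimized by concentrated distributions.

Entropies:
  H(A) = 2.0000 bits
  H(B) = 1.9007 bits
  H(C) = 1.6492 bits
  H(D) = 0.4554 bits

Ranking: A > B > C > D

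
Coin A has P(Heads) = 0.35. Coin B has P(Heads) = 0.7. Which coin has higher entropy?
A

For binary distributions, entropy is maximized at p=0.5 and decreases as p moves toward 0 or 1.

H(A) = H(0.35) = 0.9341 bits
H(B) = H(0.7) = 0.8813 bits

Distribution A (p=0.35) is closer to uniform (p=0.5), so it has higher entropy.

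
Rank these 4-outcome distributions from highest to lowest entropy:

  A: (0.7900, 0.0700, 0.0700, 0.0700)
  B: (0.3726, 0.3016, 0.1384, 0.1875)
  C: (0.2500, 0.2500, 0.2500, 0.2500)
C > B > A

Key insight: Entropy is maximized by uniform distributions and minimized by concentrated distributions.

- Uniform distributions have maximum entropy log₂(4) = 2.0000 bits
- The more "peaked" or concentrated a distribution, the lower its entropy

Entropies:
  H(A) = 1.0743 bits
  H(B) = 1.8999 bits
  H(C) = 2.0000 bits

Ranking: C > B > A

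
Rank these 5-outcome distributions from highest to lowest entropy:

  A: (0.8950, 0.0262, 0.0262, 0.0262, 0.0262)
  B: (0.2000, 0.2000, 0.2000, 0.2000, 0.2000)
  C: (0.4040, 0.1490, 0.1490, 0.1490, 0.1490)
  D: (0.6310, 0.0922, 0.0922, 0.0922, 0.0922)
B > C > D > A

Key insight: Entropy is maximized by uniform distributions and minimized by concentrated distributions.

Entropies:
  H(A) = 0.6946 bits
  H(B) = 2.3219 bits
  H(C) = 2.1652 bits
  H(D) = 1.6879 bits

Ranking: B > C > D > A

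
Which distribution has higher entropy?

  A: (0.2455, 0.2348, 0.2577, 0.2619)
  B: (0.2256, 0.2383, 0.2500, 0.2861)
A

Both distributions are close to uniform, making this a harder comparison.

H(A) = 1.9987 bits
H(B) = 1.9942 bits

The distribution closer to uniform has higher entropy.
Answer: A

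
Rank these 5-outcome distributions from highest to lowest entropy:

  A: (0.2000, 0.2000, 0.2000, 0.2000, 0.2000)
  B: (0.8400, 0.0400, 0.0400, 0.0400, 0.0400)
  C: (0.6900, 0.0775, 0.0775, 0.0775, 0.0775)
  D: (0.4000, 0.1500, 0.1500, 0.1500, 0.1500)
A > D > C > B

Key insight: Entropy is maximized by uniform distributions and minimized by concentrated distributions.

Entropies:
  H(A) = 2.3219 bits
  H(B) = 0.9543 bits
  H(C) = 1.5132 bits
  H(D) = 2.1710 bits

Ranking: A > D > C > B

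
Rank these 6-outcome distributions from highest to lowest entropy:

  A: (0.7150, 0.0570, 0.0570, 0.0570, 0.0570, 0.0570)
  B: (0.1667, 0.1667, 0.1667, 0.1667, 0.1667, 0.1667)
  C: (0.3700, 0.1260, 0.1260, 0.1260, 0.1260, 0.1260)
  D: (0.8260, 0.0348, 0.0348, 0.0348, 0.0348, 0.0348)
B > C > A > D

Key insight: Entropy is maximized by uniform distributions and minimized by concentrated distributions.

Entropies:
  H(A) = 1.5239 bits
  H(B) = 2.5850 bits
  H(C) = 2.4135 bits
  H(D) = 1.0708 bits

Ranking: B > C > A > D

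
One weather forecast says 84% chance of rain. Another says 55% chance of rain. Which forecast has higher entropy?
55% forecast

Treat each forecast as a Bernoulli distribution. Binary entropy is maximized at p=0.5 and falls off symmetrically toward 0 or 1. The 55% forecast is closer to 50%, so it is more uncertain. H(84%) ≈ 0.634 bits, H(55%) ≈ 0.993 bits.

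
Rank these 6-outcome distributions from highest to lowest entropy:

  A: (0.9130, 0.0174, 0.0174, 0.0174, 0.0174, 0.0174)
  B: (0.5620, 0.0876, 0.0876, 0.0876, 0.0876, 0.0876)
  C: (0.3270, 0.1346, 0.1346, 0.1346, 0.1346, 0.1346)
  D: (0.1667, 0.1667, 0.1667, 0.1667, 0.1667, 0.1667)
D > C > B > A

Key insight: Entropy is maximized by uniform distributions and minimized by concentrated distributions.

Entropies:
  H(A) = 0.6284 bits
  H(B) = 2.0059 bits
  H(C) = 2.4745 bits
  H(D) = 2.5850 bits

Ranking: D > C > B > A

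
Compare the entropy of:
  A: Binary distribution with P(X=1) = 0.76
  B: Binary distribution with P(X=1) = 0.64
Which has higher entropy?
B

For binary distributions, entropy is maximized at p=0.5 and decreases as p moves toward 0 or 1.

H(A) = H(0.76) = 0.7950 bits
H(B) = H(0.64) = 0.9427 bits

Distribution B (p=0.64) is closer to uniform (p=0.5), so it has higher entropy.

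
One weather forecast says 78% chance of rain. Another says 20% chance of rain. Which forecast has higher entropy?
78% forecast

Treat each forecast as a Bernoulli distribution. Binary entropy is maximized at p=0.5 and falls off symmetrically toward 0 or 1. The 78% forecast is closer to 50%, so it is more uncertain. H(78%) ≈ 0.760 bits, H(20%) ≈ 0.722 bits.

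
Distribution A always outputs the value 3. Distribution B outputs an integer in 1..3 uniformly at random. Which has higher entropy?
B

A is deterministic, so H(A) = 0. B is uniform over 3 outcomes, so H(B) = log₂(3) = 1.585 bits. Any distribution with genuine randomness has higher entropy than a deterministic one.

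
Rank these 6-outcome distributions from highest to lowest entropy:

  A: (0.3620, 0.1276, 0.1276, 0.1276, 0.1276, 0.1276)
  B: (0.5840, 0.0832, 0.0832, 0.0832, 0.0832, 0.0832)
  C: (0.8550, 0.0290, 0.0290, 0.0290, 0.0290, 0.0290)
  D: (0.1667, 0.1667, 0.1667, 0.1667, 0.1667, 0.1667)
D > A > B > C

Key insight: Entropy is maximized by uniform distributions and minimized by concentrated distributions.

Entropies:
  H(A) = 2.4257 bits
  H(B) = 1.9455 bits
  H(C) = 0.9339 bits
  H(D) = 2.5850 bits

Ranking: D > A > B > C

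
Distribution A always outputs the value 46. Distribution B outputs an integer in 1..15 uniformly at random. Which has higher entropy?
B

A is deterministic, so H(A) = 0. B is uniform over 15 outcomes, so H(B) = log₂(15) = 3.907 bits. Any distribution with genuine randomness has higher entropy than a deterministic one.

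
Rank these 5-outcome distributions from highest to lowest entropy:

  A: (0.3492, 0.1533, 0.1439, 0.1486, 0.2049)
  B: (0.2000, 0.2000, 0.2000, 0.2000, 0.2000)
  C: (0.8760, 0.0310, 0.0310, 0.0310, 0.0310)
B > A > C

Key insight: Entropy is maximized by uniform distributions and minimized by concentrated distributions.

- Uniform distributions have maximum entropy log₂(5) = 2.3219 bits
- The more "peaked" or concentrated a distribution, the lower its entropy

Entropies:
  H(A) = 2.2247 bits
  H(B) = 2.3219 bits
  H(C) = 0.7888 bits

Ranking: B > A > C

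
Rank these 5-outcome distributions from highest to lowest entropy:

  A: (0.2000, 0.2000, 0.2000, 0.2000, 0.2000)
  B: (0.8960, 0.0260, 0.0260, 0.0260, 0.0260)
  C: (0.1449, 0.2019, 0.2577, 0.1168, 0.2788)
A > C > B

Key insight: Entropy is maximized by uniform distributions and minimized by concentrated distributions.

- Uniform distributions have maximum entropy log₂(5) = 2.3219 bits
- The more "peaked" or concentrated a distribution, the lower its entropy

Entropies:
  H(A) = 2.3219 bits
  H(B) = 0.6895 bits
  H(C) = 2.2494 bits

Ranking: A > C > B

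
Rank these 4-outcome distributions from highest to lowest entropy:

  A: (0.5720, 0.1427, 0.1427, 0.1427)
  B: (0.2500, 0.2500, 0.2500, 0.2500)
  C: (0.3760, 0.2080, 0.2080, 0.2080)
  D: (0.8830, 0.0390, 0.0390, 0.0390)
B > C > A > D

Key insight: Entropy is maximized by uniform distributions and minimized by concentrated distributions.

Entropies:
  H(A) = 1.6634 bits
  H(B) = 2.0000 bits
  H(C) = 1.9442 bits
  H(D) = 0.7061 bits

Ranking: B > C > A > D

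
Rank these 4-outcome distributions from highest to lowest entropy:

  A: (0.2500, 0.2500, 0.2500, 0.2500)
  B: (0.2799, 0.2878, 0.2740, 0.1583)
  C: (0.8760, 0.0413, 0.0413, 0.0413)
A > B > C

Key insight: Entropy is maximized by uniform distributions and minimized by concentrated distributions.

- Uniform distributions have maximum entropy log₂(4) = 2.0000 bits
- The more "peaked" or concentrated a distribution, the lower its entropy

Entropies:
  H(A) = 2.0000 bits
  H(B) = 1.9641 bits
  H(C) = 0.7373 bits

Ranking: A > B > C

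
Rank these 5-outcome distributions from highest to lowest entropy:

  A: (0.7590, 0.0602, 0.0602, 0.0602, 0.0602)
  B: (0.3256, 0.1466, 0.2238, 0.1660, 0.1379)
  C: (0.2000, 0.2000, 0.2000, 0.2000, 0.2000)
C > B > A

Key insight: Entropy is maximized by uniform distributions and minimized by concentrated distributions.

- Uniform distributions have maximum entropy log₂(5) = 2.3219 bits
- The more "peaked" or concentrated a distribution, the lower its entropy

Entropies:
  H(A) = 1.2787 bits
  H(B) = 2.2408 bits
  H(C) = 2.3219 bits

Ranking: C > B > A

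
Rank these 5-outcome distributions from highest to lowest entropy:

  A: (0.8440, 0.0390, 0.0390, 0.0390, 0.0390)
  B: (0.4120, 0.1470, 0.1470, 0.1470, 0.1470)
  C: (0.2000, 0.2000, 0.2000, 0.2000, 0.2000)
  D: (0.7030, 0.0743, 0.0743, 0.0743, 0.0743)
C > B > D > A

Key insight: Entropy is maximized by uniform distributions and minimized by concentrated distributions.

Entropies:
  H(A) = 0.9367 bits
  H(B) = 2.1535 bits
  H(C) = 2.3219 bits
  H(D) = 1.4716 bits

Ranking: C > B > D > A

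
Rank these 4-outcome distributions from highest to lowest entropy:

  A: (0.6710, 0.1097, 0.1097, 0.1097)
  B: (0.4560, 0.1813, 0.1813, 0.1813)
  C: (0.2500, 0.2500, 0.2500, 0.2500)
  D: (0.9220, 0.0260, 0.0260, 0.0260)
C > B > A > D

Key insight: Entropy is maximized by uniform distributions and minimized by concentrated distributions.

Entropies:
  H(A) = 1.4354 bits
  H(B) = 1.8566 bits
  H(C) = 2.0000 bits
  H(D) = 0.5187 bits

Ranking: C > B > A > D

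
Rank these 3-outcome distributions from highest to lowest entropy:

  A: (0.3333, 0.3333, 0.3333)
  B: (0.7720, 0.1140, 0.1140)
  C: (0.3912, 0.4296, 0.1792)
A > C > B

Key insight: Entropy is maximized by uniform distributions and minimized by concentrated distributions.

- Uniform distributions have maximum entropy log₂(3) = 1.5850 bits
- The more "peaked" or concentrated a distribution, the lower its entropy

Entropies:
  H(A) = 1.5850 bits
  H(B) = 1.0025 bits
  H(C) = 1.4978 bits

Ranking: A > C > B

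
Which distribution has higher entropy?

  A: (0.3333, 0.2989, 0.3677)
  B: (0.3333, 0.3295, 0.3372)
B

Both distributions are close to uniform, making this a harder comparison.

H(A) = 1.5798 bits
H(B) = 1.5849 bits

The distribution closer to uniform has higher entropy.
Answer: B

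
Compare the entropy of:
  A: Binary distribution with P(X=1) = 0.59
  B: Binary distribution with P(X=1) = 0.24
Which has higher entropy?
A

For binary distributions, entropy is maximized at p=0.5 and decreases as p moves toward 0 or 1.

H(A) = H(0.59) = 0.9765 bits
H(B) = H(0.24) = 0.7950 bits

Distribution A (p=0.59) is closer to uniform (p=0.5), so it has higher entropy.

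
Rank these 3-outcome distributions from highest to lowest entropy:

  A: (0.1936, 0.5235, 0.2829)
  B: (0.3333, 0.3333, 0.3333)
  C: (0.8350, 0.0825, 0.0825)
B > A > C

Key insight: Entropy is maximized by uniform distributions and minimized by concentrated distributions.

- Uniform distributions have maximum entropy log₂(3) = 1.5850 bits
- The more "peaked" or concentrated a distribution, the lower its entropy

Entropies:
  H(A) = 1.4627 bits
  H(B) = 1.5850 bits
  H(C) = 0.8111 bits

Ranking: B > A > C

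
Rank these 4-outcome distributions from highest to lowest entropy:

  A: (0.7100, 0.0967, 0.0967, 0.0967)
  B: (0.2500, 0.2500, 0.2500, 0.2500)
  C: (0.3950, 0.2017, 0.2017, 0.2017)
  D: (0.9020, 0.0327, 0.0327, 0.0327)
B > C > A > D

Key insight: Entropy is maximized by uniform distributions and minimized by concentrated distributions.

Entropies:
  H(A) = 1.3284 bits
  H(B) = 2.0000 bits
  H(C) = 1.9269 bits
  H(D) = 0.6179 bits

Ranking: B > C > A > D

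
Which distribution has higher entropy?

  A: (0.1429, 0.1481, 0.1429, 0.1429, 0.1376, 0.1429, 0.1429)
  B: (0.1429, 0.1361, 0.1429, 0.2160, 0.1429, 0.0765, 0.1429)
A

Both distributions are close to uniform, making this a harder comparison.

H(A) = 2.8071 bits
H(B) = 2.7569 bits

The distribution closer to uniform has higher entropy.
Answer: A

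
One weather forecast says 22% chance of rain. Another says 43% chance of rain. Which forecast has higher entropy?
43% forecast

Treat each forecast as a Bernoulli distribution. Binary entropy is maximized at p=0.5 and falls off symmetrically toward 0 or 1. The 43% forecast is closer to 50%, so it is more uncertain. H(22%) ≈ 0.760 bits, H(43%) ≈ 0.986 bits.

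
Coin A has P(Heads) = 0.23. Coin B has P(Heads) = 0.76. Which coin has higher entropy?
B

For binary distributions, entropy is maximized at p=0.5 and decreases as p moves toward 0 or 1.

H(A) = H(0.23) = 0.7780 bits
H(B) = H(0.76) = 0.7950 bits

Distribution B (p=0.76) is closer to uniform (p=0.5), so it has higher entropy.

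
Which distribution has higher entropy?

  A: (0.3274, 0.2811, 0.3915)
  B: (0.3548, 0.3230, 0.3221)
B

Both distributions are close to uniform, making this a harder comparison.

H(A) = 1.5717 bits
H(B) = 1.5835 bits

The distribution closer to uniform has higher entropy.
Answer: B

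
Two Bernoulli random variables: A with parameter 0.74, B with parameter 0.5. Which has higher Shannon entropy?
B

For binary distributions, entropy is maximized at p=0.5 and decreases as p moves toward 0 or 1.

H(A) = H(0.74) = 0.8267 bits
H(B) = H(0.5) = 1.0000 bits

Distribution B (p=0.5) is closer to uniform (p=0.5), so it has higher entropy.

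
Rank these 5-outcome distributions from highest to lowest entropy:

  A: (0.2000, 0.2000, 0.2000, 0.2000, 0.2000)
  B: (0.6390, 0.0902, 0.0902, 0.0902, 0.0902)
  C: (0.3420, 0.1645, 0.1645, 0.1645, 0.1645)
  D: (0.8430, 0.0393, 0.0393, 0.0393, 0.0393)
A > C > B > D

Key insight: Entropy is maximized by uniform distributions and minimized by concentrated distributions.

Entropies:
  H(A) = 2.3219 bits
  H(B) = 1.6655 bits
  H(C) = 2.2427 bits
  H(D) = 0.9411 bits

Ranking: A > C > B > D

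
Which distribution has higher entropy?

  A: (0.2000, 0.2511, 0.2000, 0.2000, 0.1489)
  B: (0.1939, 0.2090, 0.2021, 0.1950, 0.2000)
B

Both distributions are close to uniform, making this a harder comparison.

H(A) = 2.3028 bits
H(B) = 2.3214 bits

The distribution closer to uniform has higher entropy.
Answer: B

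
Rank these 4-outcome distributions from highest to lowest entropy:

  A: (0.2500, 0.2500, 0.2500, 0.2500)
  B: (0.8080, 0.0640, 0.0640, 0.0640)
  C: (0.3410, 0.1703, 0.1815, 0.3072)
A > C > B

Key insight: Entropy is maximized by uniform distributions and minimized by concentrated distributions.

- Uniform distributions have maximum entropy log₂(4) = 2.0000 bits
- The more "peaked" or concentrated a distribution, the lower its entropy

Entropies:
  H(A) = 2.0000 bits
  H(B) = 1.0099 bits
  H(C) = 1.9342 bits

Ranking: A > C > B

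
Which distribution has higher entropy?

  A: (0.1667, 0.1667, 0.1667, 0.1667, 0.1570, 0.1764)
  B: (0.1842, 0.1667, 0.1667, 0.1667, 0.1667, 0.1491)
A

Both distributions are close to uniform, making this a harder comparison.

H(A) = 2.5841 bits
H(B) = 2.5823 bits

The distribution closer to uniform has higher entropy.
Answer: A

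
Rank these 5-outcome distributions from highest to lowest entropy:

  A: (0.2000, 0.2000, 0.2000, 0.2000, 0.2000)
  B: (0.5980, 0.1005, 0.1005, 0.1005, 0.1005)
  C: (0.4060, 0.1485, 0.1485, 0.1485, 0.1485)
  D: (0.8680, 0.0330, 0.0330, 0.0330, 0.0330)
A > C > B > D

Key insight: Entropy is maximized by uniform distributions and minimized by concentrated distributions.

Entropies:
  H(A) = 2.3219 bits
  H(B) = 1.7761 bits
  H(C) = 2.1624 bits
  H(D) = 0.8269 bits

Ranking: A > C > B > D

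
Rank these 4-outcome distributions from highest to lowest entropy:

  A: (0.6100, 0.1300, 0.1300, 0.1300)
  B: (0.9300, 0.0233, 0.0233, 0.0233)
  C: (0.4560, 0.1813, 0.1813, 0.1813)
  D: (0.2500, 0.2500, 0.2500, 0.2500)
D > C > A > B

Key insight: Entropy is maximized by uniform distributions and minimized by concentrated distributions.

Entropies:
  H(A) = 1.5829 bits
  H(B) = 0.4769 bits
  H(C) = 1.8566 bits
  H(D) = 2.0000 bits

Ranking: D > C > A > B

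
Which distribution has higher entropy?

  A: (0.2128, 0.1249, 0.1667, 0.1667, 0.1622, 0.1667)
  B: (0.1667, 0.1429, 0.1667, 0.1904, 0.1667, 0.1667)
B

Both distributions are close to uniform, making this a harder comparison.

H(A) = 2.5681 bits
H(B) = 2.5801 bits

The distribution closer to uniform has higher entropy.
Answer: B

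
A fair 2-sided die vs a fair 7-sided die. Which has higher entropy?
7-sided die

Both are uniform distributions; for uniform over n outcomes, H = log₂(n). H(2-sided) = log₂(2) = 1.000 bits and H(7-sided) = log₂(7) = 2.807 bits. More outcomes in a uniform distribution means higher entropy.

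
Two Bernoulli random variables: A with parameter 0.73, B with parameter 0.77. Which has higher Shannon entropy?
A

For binary distributions, entropy is maximized at p=0.5 and decreases as p moves toward 0 or 1.

H(A) = H(0.73) = 0.8415 bits
H(B) = H(0.77) = 0.7780 bits

Distribution A (p=0.73) is closer to uniform (p=0.5), so it has higher entropy.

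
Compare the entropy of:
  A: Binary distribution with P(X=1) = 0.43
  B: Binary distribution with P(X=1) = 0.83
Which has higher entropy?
A

For binary distributions, entropy is maximized at p=0.5 and decreases as p moves toward 0 or 1.

H(A) = H(0.43) = 0.9858 bits
H(B) = H(0.83) = 0.6577 bits

Distribution A (p=0.43) is closer to uniform (p=0.5), so it has higher entropy.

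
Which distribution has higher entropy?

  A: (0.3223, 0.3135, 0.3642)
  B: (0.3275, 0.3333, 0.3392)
B

Both distributions are close to uniform, making this a harder comparison.

H(A) = 1.5818 bits
H(B) = 1.5848 bits

The distribution closer to uniform has higher entropy.
Answer: B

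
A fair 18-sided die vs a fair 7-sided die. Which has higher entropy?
18-sided die

Both are uniform distributions; for uniform over n outcomes, H = log₂(n). H(18-sided) = log₂(18) = 4.170 bits and H(7-sided) = log₂(7) = 2.807 bits. More outcomes in a uniform distribution means higher entropy.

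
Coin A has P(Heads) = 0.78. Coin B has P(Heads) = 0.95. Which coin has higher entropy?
A

For binary distributions, entropy is maximized at p=0.5 and decreases as p moves toward 0 or 1.

H(A) = H(0.78) = 0.7602 bits
H(B) = H(0.95) = 0.2864 bits

Distribution A (p=0.78) is closer to uniform (p=0.5), so it has higher entropy.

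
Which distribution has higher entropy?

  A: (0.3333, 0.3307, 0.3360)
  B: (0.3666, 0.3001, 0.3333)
A

Both distributions are close to uniform, making this a harder comparison.

H(A) = 1.5849 bits
H(B) = 1.5802 bits

The distribution closer to uniform has higher entropy.
Answer: A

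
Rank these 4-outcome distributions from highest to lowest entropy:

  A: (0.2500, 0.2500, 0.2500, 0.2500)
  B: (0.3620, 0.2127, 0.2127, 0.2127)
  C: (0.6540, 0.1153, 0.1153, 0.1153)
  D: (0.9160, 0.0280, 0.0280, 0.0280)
A > B > C > D

Key insight: Entropy is maximized by uniform distributions and minimized by concentrated distributions.

Entropies:
  H(A) = 2.0000 bits
  H(B) = 1.9555 bits
  H(C) = 1.4788 bits
  H(D) = 0.5493 bits

Ranking: A > B > C > D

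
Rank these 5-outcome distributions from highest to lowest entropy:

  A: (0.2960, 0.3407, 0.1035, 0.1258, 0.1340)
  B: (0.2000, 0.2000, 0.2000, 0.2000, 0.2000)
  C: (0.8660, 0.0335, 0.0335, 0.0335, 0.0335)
B > A > C

Key insight: Entropy is maximized by uniform distributions and minimized by concentrated distributions.

- Uniform distributions have maximum entropy log₂(5) = 2.3219 bits
- The more "peaked" or concentrated a distribution, the lower its entropy

Entropies:
  H(A) = 2.1527 bits
  H(B) = 2.3219 bits
  H(C) = 0.8363 bits

Ranking: B > A > C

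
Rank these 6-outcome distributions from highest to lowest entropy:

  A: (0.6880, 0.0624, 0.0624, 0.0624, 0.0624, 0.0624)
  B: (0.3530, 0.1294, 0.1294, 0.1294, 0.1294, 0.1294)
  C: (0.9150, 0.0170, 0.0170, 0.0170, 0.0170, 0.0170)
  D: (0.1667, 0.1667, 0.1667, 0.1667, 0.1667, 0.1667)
D > B > A > C

Key insight: Entropy is maximized by uniform distributions and minimized by concentrated distributions.

Entropies:
  H(A) = 1.6199 bits
  H(B) = 2.4390 bits
  H(C) = 0.6169 bits
  H(D) = 2.5850 bits

Ranking: D > B > A > C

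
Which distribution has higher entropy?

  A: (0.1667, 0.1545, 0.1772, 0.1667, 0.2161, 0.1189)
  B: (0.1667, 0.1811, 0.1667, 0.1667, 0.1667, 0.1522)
B

Both distributions are close to uniform, making this a harder comparison.

H(A) = 2.5632 bits
H(B) = 2.5831 bits

The distribution closer to uniform has higher entropy.
Answer: B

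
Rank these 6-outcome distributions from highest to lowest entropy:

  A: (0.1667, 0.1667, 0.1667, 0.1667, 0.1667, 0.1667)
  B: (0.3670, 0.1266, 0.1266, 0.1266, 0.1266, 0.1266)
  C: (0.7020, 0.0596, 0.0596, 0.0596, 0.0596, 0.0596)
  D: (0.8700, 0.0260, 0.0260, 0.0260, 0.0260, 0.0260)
A > B > C > D

Key insight: Entropy is maximized by uniform distributions and minimized by concentrated distributions.

Entropies:
  H(A) = 2.5850 bits
  H(B) = 2.4181 bits
  H(C) = 1.5708 bits
  H(D) = 0.8593 bits

Ranking: A > B > C > D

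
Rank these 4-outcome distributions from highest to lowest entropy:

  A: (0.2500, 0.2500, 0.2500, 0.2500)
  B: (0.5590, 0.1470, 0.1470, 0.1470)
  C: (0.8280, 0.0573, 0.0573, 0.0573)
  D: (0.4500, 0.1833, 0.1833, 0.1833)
A > D > B > C

Key insight: Entropy is maximized by uniform distributions and minimized by concentrated distributions.

Entropies:
  H(A) = 2.0000 bits
  H(B) = 1.6889 bits
  H(C) = 0.9349 bits
  H(D) = 1.8645 bits

Ranking: A > D > B > C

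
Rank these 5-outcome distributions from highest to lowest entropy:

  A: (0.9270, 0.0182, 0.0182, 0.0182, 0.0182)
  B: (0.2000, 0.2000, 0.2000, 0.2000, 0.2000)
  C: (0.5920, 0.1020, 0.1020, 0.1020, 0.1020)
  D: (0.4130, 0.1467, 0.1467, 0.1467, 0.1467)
B > D > C > A

Key insight: Entropy is maximized by uniform distributions and minimized by concentrated distributions.

Entropies:
  H(A) = 0.5230 bits
  H(B) = 2.3219 bits
  H(C) = 1.7914 bits
  H(D) = 2.1520 bits

Ranking: B > D > C > A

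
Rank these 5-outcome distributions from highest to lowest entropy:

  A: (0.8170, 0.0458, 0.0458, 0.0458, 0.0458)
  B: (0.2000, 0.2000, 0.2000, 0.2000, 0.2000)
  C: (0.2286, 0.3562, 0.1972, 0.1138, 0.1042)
B > C > A

Key insight: Entropy is maximized by uniform distributions and minimized by concentrated distributions.

- Uniform distributions have maximum entropy log₂(5) = 2.3219 bits
- The more "peaked" or concentrated a distribution, the lower its entropy

Entropies:
  H(A) = 1.0526 bits
  H(B) = 2.3219 bits
  H(C) = 2.1759 bits

Ranking: B > C > A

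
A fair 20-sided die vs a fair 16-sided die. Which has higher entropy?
20-sided die

Both are uniform distributions; for uniform over n outcomes, H = log₂(n). H(20-sided) = log₂(20) = 4.322 bits and H(16-sided) = log₂(16) = 4.000 bits. More outcomes in a uniform distribution means higher entropy.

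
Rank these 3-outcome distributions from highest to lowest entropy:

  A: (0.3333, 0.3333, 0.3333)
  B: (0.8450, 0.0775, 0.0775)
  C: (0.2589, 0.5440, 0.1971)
A > C > B

Key insight: Entropy is maximized by uniform distributions and minimized by concentrated distributions.

- Uniform distributions have maximum entropy log₂(3) = 1.5850 bits
- The more "peaked" or concentrated a distribution, the lower its entropy

Entropies:
  H(A) = 1.5850 bits
  H(B) = 0.7772 bits
  H(C) = 1.4443 bits

Ranking: A > C > B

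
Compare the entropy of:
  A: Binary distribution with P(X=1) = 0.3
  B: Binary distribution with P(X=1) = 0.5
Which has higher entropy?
B

For binary distributions, entropy is maximized at p=0.5 and decreases as p moves toward 0 or 1.

H(A) = H(0.3) = 0.8813 bits
H(B) = H(0.5) = 1.0000 bits

Distribution B (p=0.5) is closer to uniform (p=0.5), so it has higher entropy.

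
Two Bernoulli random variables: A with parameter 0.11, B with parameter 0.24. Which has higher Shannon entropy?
B

For binary distributions, entropy is maximized at p=0.5 and decreases as p moves toward 0 or 1.

H(A) = H(0.11) = 0.4999 bits
H(B) = H(0.24) = 0.7950 bits

Distribution B (p=0.24) is closer to uniform (p=0.5), so it has higher entropy.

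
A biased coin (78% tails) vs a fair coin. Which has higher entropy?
Fair coin

The fair coin is uniform (p=0.5), maximizing binary entropy at 1 bit. The biased coin has H(0.78) ≈ 0.760 bits — its outcome is more predictable, so its entropy is lower.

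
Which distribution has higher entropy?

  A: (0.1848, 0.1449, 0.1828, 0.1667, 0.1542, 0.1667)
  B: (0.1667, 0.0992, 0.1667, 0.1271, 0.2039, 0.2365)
A

Both distributions are close to uniform, making this a harder comparison.

H(A) = 2.5796 bits
H(B) = 2.5303 bits

The distribution closer to uniform has higher entropy.
Answer: A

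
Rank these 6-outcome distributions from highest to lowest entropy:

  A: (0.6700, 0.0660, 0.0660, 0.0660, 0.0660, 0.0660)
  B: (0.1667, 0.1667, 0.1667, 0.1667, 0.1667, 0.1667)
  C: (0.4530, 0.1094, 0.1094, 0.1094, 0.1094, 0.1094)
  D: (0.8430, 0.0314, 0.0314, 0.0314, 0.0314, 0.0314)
B > C > A > D

Key insight: Entropy is maximized by uniform distributions and minimized by concentrated distributions.

Entropies:
  H(A) = 1.6812 bits
  H(B) = 2.5850 bits
  H(C) = 2.2637 bits
  H(D) = 0.9916 bits

Ranking: B > C > A > D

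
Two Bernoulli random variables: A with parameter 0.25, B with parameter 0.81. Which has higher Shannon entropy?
A

For binary distributions, entropy is maximized at p=0.5 and decreases as p moves toward 0 or 1.

H(A) = H(0.25) = 0.8113 bits
H(B) = H(0.81) = 0.7015 bits

Distribution A (p=0.25) is closer to uniform (p=0.5), so it has higher entropy.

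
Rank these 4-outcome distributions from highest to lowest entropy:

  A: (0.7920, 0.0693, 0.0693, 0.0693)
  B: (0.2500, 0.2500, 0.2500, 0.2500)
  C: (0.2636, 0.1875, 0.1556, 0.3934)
B > C > A

Key insight: Entropy is maximized by uniform distributions and minimized by concentrated distributions.

- Uniform distributions have maximum entropy log₂(4) = 2.0000 bits
- The more "peaked" or concentrated a distribution, the lower its entropy

Entropies:
  H(A) = 1.0673 bits
  H(B) = 2.0000 bits
  H(C) = 1.9070 bits

Ranking: B > C > A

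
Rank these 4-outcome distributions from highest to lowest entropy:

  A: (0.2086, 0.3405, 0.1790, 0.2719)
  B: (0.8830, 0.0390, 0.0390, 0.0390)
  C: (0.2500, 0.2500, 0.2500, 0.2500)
C > A > B

Key insight: Entropy is maximized by uniform distributions and minimized by concentrated distributions.

- Uniform distributions have maximum entropy log₂(4) = 2.0000 bits
- The more "peaked" or concentrated a distribution, the lower its entropy

Entropies:
  H(A) = 1.9561 bits
  H(B) = 0.7061 bits
  H(C) = 2.0000 bits

Ranking: C > A > B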